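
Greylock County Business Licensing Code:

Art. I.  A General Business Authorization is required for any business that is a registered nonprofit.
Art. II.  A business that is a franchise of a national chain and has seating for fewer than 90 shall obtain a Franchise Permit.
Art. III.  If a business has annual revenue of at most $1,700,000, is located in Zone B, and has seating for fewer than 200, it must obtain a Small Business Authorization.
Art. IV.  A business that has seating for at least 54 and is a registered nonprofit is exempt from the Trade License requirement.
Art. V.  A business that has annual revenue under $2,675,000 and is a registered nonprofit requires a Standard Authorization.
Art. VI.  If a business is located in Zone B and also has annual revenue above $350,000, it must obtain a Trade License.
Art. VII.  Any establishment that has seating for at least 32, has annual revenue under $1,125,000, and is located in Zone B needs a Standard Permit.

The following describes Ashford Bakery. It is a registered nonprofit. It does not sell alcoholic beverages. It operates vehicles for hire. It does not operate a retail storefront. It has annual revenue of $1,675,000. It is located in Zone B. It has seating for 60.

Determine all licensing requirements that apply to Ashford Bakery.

Art. I. is a registered nonprofit → General Business Authorization required.
Art. II. is a registered nonprofit (not: is a franchise of a national chain); seating 60 < 90 → Franchise Permit not required.
Art. III. revenue $1,675,000 ≤ $1,700,000; is located in Zone B; seating 60 < 200 → Small Business Authorization required.
Art. IV. seating 60 ≥ 54; is a registered nonprofit → exempt from Trade License.
Art. V. revenue $1,675,000 < $2,675,000; is a registered nonprofit → Standard Authorization required.
Art. VI. is located in Zone B; revenue $1,675,000 > $350,000 → Trade License required.
Art. VII. seating 60 ≥ 32; revenue $1,675,000 ≥ $1,125,000; is located in Zone B → Standard Permit not required.

General Business Authorization, Small Business Authorization, Standard Authorization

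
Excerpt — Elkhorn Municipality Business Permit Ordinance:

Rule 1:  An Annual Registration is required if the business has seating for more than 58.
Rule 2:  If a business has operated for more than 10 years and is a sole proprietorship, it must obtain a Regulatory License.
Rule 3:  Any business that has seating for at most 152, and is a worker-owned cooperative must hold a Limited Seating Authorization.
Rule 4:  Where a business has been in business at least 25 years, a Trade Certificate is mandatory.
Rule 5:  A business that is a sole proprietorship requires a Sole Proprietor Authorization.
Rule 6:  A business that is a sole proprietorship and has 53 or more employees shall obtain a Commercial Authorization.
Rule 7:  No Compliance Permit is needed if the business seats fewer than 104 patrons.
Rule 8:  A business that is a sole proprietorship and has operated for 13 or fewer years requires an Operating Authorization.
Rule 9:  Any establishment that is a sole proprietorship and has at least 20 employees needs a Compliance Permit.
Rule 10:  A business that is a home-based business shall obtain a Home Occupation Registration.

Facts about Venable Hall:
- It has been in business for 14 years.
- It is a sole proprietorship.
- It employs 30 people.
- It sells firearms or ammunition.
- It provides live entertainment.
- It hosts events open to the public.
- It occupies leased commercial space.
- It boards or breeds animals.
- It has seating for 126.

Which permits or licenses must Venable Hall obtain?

Annual Registration, Compliance Permit, Regulatory License, Sole Proprietor Authorization

Rule 1: seating 126 > 58 → Annual Registration required.
Rule 2: years in business 14 > 10; is a sole proprietorship → Regulatory License required.
Rule 3: seating 126 ≤ 152; is a sole proprietorship (not: is a worker-owned cooperative) → Limited Seating Authorization not required.
Rule 4: years in business 14 < 25 → Trade Certificate not required.
Rule 5: is a sole proprietorship → Sole Proprietor Authorization required.
Rule 6: is a sole proprietorship; employees 30 < 53 → Commercial Authorization not required.
Rule 7: seating 126 ≥ 104 → Compliance Permit exemption does not apply.
Rule 8: is a sole proprietorship; years in business 14 > 13 → Operating Authorization not required.
Rule 9: is a sole proprietorship; employees 30 ≥ 20 → Compliance Permit required.
Rule 10: occupies leased commercial space (not: is a home-based business) → Home Occupation Registration not required.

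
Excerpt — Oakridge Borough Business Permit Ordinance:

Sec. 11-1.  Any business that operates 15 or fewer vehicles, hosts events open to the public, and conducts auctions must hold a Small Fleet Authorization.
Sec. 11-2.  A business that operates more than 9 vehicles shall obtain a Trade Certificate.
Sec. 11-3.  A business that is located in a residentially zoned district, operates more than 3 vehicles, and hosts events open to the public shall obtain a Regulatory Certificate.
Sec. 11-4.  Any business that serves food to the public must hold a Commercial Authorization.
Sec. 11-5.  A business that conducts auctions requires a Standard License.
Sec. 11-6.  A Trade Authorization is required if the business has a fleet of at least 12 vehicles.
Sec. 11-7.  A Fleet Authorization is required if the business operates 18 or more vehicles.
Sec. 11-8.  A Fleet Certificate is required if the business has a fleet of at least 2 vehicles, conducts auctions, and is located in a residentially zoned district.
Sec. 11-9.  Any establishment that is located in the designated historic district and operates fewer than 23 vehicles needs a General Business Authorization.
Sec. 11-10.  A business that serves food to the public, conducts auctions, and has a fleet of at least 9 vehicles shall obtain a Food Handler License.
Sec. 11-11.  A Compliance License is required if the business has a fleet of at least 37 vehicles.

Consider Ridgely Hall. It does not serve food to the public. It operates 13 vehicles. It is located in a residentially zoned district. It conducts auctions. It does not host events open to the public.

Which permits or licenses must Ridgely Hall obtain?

Fleet Certificate, Standard License, Trade Authorization, Trade Certificate

Sec. 11-1. vehicles 13 ≤ 15; does not host events open to the public; conducts auctions → Small Fleet Authorization not required.
Sec. 11-2. vehicles 13 > 9 → Trade Certificate required.
Sec. 11-3. is located in a residentially zoned district; vehicles 13 > 3; does not host events open to the public → Regulatory Certificate not required.
Sec. 11-4. does not serve food to the public → Commercial Authorization not required.
Sec. 11-5. conducts auctions → Standard License required.
Sec. 11-6. vehicles 13 ≥ 12 → Trade Authorization required.
Sec. 11-7. vehicles 13 < 18 → Fleet Authorization not required.
Sec. 11-8. vehicles 13 ≥ 2; conducts auctions; is located in a residentially zoned district → Fleet Certificate required.
Sec. 11-9. is located in a residentially zoned district (not: is located in the designated historic district); vehicles 13 < 23 → General Business Authorization not required.
Sec. 11-10. does not serve food to the public; conducts auctions; vehicles 13 ≥ 9 → Food Handler License not required.
Sec. 11-11. vehicles 13 < 37 → Compliance License not required.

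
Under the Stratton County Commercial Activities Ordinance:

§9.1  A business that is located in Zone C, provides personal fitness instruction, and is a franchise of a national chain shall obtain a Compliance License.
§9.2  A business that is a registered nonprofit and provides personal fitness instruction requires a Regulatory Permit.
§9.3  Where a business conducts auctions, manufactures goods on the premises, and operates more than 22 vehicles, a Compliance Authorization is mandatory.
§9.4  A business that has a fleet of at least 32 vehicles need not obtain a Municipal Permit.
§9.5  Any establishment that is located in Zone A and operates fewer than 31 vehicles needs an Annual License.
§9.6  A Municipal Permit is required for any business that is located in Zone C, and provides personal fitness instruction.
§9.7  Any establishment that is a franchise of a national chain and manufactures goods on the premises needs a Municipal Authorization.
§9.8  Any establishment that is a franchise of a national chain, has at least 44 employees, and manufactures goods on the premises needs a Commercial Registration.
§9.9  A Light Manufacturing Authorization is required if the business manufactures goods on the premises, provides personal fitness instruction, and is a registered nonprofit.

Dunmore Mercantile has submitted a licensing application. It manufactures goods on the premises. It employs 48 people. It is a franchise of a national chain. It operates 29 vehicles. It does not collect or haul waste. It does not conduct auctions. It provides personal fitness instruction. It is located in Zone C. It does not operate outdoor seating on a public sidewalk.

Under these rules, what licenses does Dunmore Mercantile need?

Commercial Registration, Compliance License, Municipal Authorization, Municipal Permit

§9.1 is located in Zone C; provides personal fitness instruction; is a franchise of a national chain → Compliance License required.
§9.2 is a franchise of a national chain (not: is a registered nonprofit); provides personal fitness instruction → Regulatory Permit not required.
§9.3 does not conduct auctions; manufactures goods on the premises; vehicles 29 > 22 → Compliance Authorization not required.
§9.4 vehicles 29 < 32 → Municipal Permit exemption does not apply.
§9.5 is located in Zone C (not: is located in Zone A); vehicles 29 < 31 → Annual License not required.
§9.6 is located in Zone C; provides personal fitness instruction → Municipal Permit required.
§9.7 is a franchise of a national chain; manufactures goods on the premises → Municipal Authorization required.
§9.8 is a franchise of a national chain; employees 48 ≥ 44; manufactures goods on the premises → Commercial Registration required.
§9.9 manufactures goods on the premises; provides personal fitness instruction; is a franchise of a national chain (not: is a registered nonprofit) → Light Manufacturing Authorization not required.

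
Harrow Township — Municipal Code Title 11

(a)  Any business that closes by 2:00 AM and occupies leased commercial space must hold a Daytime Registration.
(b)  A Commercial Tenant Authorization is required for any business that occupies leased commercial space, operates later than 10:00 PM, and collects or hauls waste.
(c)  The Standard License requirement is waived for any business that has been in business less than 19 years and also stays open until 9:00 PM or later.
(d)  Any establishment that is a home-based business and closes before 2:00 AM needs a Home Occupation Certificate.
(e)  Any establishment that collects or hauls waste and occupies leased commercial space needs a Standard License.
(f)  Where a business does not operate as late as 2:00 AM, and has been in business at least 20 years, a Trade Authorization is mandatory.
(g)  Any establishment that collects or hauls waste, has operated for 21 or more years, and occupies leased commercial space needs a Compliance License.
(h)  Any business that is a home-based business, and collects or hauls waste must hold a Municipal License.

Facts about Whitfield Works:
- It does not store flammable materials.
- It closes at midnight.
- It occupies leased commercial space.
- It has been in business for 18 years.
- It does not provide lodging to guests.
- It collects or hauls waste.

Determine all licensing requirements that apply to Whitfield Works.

(a) closes midnight, at/before 2:00 AM; occupies leased commercial space → Daytime Registration required.
(b) occupies leased commercial space; closes midnight, after 10:00 PM; collects or hauls waste → Commercial Tenant Authorization required.
(c) years in business 18 < 19; closes midnight, after 9:00 PM → exempt from Standard License.
(d) occupies leased commercial space (not: is a home-based business); closes midnight, at/before 2:00 AM → Home Occupation Certificate not required.
(e) collects or hauls waste; occupies leased commercial space → Standard License required.
(f) closes midnight, at/before 2:00 AM; years in business 18 < 20 → Trade Authorization not required.
(g) collects or hauls waste; years in business 18 < 21; occupies leased commercial space → Compliance License not required.
(h) occupies leased commercial space (not: is a home-based business); collects or hauls waste → Municipal License not required.

Commercial Tenant Authorization, Daytime Registration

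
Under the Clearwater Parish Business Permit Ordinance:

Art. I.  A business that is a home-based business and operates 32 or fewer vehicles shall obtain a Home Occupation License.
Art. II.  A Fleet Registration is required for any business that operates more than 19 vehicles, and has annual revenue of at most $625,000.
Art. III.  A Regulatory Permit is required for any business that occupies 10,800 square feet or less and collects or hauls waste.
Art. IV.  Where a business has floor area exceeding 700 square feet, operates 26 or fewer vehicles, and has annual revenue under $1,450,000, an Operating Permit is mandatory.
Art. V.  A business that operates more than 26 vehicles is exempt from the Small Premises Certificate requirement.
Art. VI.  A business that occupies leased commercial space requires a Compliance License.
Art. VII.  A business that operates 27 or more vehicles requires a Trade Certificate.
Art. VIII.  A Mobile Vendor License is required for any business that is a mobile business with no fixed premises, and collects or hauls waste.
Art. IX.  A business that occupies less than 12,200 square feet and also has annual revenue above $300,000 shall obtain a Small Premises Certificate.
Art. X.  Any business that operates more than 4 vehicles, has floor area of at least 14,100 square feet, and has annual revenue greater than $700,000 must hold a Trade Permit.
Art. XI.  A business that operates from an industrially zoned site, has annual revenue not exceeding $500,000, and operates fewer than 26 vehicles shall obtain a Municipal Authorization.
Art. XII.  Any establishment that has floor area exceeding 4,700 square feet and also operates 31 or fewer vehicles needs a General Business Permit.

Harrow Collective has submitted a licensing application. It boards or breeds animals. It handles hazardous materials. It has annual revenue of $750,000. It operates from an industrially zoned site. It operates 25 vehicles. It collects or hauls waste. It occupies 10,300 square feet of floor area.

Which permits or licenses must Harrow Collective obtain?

General Business Permit, Operating Permit, Regulatory Permit, Small Premises Certificate

Art. I. operates from an industrially zoned site (not: is a home-based business); vehicles 25 ≤ 32 → Home Occupation License not required.
Art. II. vehicles 25 > 19; revenue $750,000 > $625,000 → Fleet Registration not required.
Art. III. floor area 10,300 square feet ≤ 10,800 square feet; collects or hauls waste → Regulatory Permit required.
Art. IV. floor area 10,300 square feet > 700 square feet; vehicles 25 ≤ 26; revenue $750,000 < $1,450,000 → Operating Permit required.
Art. V. vehicles 25 ≤ 26 → Small Premises Certificate exemption does not apply.
Art. VI. operates from an industrially zoned site (not: occupies leased commercial space) → Compliance License not required.
Art. VII. vehicles 25 < 27 → Trade Certificate not required.
Art. VIII. operates from an industrially zoned site (not: is a mobile business with no fixed premises); collects or hauls waste → Mobile Vendor License not required.
Art. IX. floor area 10,300 square feet < 12,200 square feet; revenue $750,000 > $300,000 → Small Premises Certificate required.
Art. X. vehicles 25 > 4; floor area 10,300 square feet < 14,100 square feet; revenue $750,000 > $700,000 → Trade Permit not required.
Art. XI. operates from an industrially zoned site; revenue $750,000 > $500,000; vehicles 25 < 26 → Municipal Authorization not required.
Art. XII. floor area 10,300 square feet > 4,700 square feet; vehicles 25 ≤ 31 → General Business Permit required.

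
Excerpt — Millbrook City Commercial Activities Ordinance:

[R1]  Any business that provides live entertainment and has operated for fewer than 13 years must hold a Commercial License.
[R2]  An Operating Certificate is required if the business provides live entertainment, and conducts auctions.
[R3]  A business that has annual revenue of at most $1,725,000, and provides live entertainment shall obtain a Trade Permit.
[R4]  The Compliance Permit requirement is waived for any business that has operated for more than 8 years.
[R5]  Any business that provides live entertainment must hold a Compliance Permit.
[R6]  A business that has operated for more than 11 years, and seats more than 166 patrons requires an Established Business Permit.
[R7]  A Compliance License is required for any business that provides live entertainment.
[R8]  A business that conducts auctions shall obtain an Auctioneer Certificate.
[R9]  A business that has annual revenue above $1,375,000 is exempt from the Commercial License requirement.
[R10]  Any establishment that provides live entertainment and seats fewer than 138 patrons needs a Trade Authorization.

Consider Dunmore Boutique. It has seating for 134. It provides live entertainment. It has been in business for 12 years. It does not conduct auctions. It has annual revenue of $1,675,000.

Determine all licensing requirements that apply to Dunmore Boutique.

[R1] provides live entertainment; years in business 12 < 13 → Commercial License required.
[R2] provides live entertainment; does not conduct auctions → Operating Certificate not required.
[R3] revenue $1,675,000 ≤ $1,725,000; provides live entertainment → Trade Permit required.
[R4] years in business 12 > 8 → exempt from Compliance Permit.
[R5] provides live entertainment → Compliance Permit required.
[R6] years in business 12 > 11; seating 134 ≤ 166 → Established Business Permit not required.
[R7] provides live entertainment → Compliance License required.
[R8] does not conduct auctions → Auctioneer Certificate not required.
[R9] revenue $1,675,000 > $1,375,000 → exempt from Commercial License.
[R10] provides live entertainment; seating 134 < 138 → Trade Authorization required.

Compliance License, Trade Authorization, Trade Permit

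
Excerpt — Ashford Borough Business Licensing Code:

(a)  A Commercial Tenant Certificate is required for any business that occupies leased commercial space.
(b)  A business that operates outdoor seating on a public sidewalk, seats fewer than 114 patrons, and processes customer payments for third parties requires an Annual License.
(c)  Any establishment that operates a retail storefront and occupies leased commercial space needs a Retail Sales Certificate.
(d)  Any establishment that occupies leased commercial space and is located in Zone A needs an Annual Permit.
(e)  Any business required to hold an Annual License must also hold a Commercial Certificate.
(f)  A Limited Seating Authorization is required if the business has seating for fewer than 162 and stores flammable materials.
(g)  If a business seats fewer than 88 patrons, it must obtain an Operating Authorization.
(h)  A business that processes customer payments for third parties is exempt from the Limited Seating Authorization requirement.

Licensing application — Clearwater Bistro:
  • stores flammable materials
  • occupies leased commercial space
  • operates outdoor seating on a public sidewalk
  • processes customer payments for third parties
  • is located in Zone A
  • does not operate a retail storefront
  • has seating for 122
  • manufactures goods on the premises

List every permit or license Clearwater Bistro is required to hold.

Annual Permit, Commercial Tenant Certificate

(a) occupies leased commercial space → Commercial Tenant Certificate required.
(b) operates outdoor seating on a public sidewalk; seating 122 ≥ 114; processes customer payments for third parties → Annual License not required.
(c) does not operate a retail storefront; occupies leased commercial space → Retail Sales Certificate not required.
(d) occupies leased commercial space; is located in Zone A → Annual Permit required.
(e) Annual License is not required → no effect.
(f) seating 122 < 162; stores flammable materials → Limited Seating Authorization required.
(g) seating 122 ≥ 88 → Operating Authorization not required.
(h) processes customer payments for third parties → exempt from Limited Seating Authorization.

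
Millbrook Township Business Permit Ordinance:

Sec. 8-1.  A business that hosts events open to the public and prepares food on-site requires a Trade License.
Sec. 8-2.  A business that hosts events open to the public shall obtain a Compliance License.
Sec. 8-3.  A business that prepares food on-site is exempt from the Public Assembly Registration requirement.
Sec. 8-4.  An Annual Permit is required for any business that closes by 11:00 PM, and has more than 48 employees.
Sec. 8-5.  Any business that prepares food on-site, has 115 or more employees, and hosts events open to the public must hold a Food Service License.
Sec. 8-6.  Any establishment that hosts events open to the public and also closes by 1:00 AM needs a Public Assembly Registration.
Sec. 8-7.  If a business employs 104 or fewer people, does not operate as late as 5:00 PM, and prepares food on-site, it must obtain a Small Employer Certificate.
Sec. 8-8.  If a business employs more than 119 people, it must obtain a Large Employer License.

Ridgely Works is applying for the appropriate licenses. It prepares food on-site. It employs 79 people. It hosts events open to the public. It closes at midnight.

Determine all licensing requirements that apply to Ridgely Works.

Compliance License, Trade License

Sec. 8-1. hosts events open to the public; prepares food on-site → Trade License required.
Sec. 8-2. hosts events open to the public → Compliance License required.
Sec. 8-3. prepares food on-site → exempt from Public Assembly Registration.
Sec. 8-4. closes midnight, after 11:00 PM; employees 79 > 48 → Annual Permit not required.
Sec. 8-5. prepares food on-site; employees 79 < 115; hosts events open to the public → Food Service License not required.
Sec. 8-6. hosts events open to the public; closes midnight, at/before 1:00 AM → Public Assembly Registration required.
Sec. 8-7. employees 79 ≤ 104; closes midnight, after 5:00 PM; prepares food on-site → Small Employer Certificate not required.
Sec. 8-8. employees 79 ≤ 119 → Large Employer License not required.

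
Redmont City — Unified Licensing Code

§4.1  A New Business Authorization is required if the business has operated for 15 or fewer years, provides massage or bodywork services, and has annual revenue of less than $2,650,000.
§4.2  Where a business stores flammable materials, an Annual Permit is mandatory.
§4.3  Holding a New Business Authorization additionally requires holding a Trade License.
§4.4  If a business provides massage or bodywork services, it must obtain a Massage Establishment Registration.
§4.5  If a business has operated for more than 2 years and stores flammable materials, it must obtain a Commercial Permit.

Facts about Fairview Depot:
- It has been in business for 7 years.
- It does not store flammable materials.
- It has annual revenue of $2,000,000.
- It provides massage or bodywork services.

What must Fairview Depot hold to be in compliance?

Massage Establishment Registration, New Business Authorization, Trade License

§4.1 years in business 7 ≤ 15; provides massage or bodywork services; revenue $2,000,000 < $2,650,000 → New Business Authorization required.
§4.2 does not store flammable materials → Annual Permit not required.
§4.3 New Business Authorization is required → Trade License also required.
§4.4 provides massage or bodywork services → Massage Establishment Registration required.
§4.5 years in business 7 > 2; does not store flammable materials → Commercial Permit not required.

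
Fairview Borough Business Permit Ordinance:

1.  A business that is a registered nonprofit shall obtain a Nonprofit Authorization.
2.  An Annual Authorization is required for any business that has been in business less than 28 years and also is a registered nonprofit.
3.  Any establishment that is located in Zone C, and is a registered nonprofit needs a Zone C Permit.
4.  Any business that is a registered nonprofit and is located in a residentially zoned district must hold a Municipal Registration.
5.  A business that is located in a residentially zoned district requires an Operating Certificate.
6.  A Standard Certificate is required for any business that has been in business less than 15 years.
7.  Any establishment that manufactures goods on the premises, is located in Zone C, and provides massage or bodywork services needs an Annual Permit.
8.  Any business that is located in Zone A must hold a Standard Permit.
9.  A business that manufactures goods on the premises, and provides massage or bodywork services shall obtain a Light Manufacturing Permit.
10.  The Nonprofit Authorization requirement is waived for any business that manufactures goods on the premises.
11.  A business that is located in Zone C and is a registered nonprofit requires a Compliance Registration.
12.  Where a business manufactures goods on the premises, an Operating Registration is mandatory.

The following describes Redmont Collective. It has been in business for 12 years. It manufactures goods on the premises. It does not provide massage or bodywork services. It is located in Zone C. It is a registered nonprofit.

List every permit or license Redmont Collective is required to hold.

1. is a registered nonprofit → Nonprofit Authorization required.
2. years in business 12 < 28; is a registered nonprofit → Annual Authorization required.
3. is located in Zone C; is a registered nonprofit → Zone C Permit required.
4. is a registered nonprofit; is located in Zone C (not: is located in a residentially zoned district) → Municipal Registration not required.
5. is located in Zone C (not: is located in a residentially zoned district) → Operating Certificate not required.
6. years in business 12 < 15 → Standard Certificate required.
7. manufactures goods on the premises; is located in Zone C; does not provide massage or bodywork services → Annual Permit not required.
8. is located in Zone C (not: is located in Zone A) → Standard Permit not required.
9. manufactures goods on the premises; does not provide massage or bodywork services → Light Manufacturing Permit not required.
10. manufactures goods on the premises → exempt from Nonprofit Authorization.
11. is located in Zone C; is a registered nonprofit → Compliance Registration required.
12. manufactures goods on the premises → Operating Registration required.

Annual Authorization, Compliance Registration, Operating Registration, Standard Certificate, Zone C Permit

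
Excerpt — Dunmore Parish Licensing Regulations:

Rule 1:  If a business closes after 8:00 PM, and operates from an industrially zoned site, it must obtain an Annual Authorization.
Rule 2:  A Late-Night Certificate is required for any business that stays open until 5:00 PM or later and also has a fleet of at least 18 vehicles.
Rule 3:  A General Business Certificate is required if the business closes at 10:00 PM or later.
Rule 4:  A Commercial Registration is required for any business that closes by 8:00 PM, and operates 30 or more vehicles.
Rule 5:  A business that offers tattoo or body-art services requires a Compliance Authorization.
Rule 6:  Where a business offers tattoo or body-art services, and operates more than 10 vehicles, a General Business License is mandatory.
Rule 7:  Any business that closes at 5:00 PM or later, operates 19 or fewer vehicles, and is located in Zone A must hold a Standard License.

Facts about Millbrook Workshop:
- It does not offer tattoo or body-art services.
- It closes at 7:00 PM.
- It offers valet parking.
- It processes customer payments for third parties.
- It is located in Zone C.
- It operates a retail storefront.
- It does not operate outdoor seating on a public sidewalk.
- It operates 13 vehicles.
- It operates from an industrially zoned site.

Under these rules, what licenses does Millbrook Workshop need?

None

Rule 1: closes 7:00 PM, at/before 8:00 PM; operates from an industrially zoned site → Annual Authorization not required.
Rule 2: closes 7:00 PM, after 5:00 PM; vehicles 13 < 18 → Late-Night Certificate not required.
Rule 3: closes 7:00 PM, at/before 10:00 PM → General Business Certificate not required.
Rule 4: closes 7:00 PM, at/before 8:00 PM; vehicles 13 < 30 → Commercial Registration not required.
Rule 5: does not offer tattoo or body-art services → Compliance Authorization not required.
Rule 6: does not offer tattoo or body-art services; vehicles 13 > 10 → General Business License not required.
Rule 7: closes 7:00 PM, after 5:00 PM; vehicles 13 ≤ 19; is located in Zone C (not: is located in Zone A) → Standard License not required.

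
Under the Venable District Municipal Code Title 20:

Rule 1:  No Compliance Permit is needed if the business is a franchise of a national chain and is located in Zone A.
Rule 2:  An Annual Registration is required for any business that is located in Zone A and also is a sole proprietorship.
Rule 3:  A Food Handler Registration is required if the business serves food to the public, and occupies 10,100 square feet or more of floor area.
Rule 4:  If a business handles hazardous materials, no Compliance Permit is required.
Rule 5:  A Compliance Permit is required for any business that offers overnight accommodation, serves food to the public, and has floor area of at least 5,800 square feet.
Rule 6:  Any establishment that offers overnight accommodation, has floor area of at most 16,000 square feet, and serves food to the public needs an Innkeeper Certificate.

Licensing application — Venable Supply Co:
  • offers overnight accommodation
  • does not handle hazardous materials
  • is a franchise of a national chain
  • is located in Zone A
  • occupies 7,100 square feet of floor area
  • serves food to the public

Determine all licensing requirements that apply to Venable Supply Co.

Rule 1: is a franchise of a national chain; is located in Zone A → exempt from Compliance Permit.
Rule 2: is located in Zone A; is a franchise of a national chain (not: is a sole proprietorship) → Annual Registration not required.
Rule 3: serves food to the public; floor area 7,100 square feet < 10,100 square feet → Food Handler Registration not required.
Rule 4: does not handle hazardous materials → Compliance Permit exemption does not apply.
Rule 5: offers overnight accommodation; serves food to the public; floor area 7,100 square feet ≥ 5,800 square feet → Compliance Permit required.
Rule 6: offers overnight accommodation; floor area 7,100 square feet ≤ 16,000 square feet; serves food to the public → Innkeeper Certificate required.

Innkeeper Certificate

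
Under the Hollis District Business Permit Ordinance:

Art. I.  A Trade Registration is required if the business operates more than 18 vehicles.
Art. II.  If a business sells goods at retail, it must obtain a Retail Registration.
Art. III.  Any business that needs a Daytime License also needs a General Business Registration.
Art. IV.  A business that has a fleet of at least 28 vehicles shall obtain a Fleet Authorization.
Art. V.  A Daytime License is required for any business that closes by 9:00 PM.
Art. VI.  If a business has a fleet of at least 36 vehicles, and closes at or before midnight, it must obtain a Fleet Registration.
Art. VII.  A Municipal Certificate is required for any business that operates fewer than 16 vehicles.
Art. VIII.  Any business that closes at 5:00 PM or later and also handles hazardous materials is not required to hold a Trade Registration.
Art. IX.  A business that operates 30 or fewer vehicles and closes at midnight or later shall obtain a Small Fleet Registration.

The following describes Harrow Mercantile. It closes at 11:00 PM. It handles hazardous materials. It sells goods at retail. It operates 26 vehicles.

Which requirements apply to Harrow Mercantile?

Art. I. vehicles 26 > 18 → Trade Registration required.
Art. II. sells goods at retail → Retail Registration required.
Art. III. Daytime License is not required → no effect.
Art. IV. vehicles 26 < 28 → Fleet Authorization not required.
Art. V. closes 11:00 PM, after 9:00 PM → Daytime License not required.
Art. VI. vehicles 26 < 36; closes 11:00 PM, at/before midnight → Fleet Registration not required.
Art. VII. vehicles 26 ≥ 16 → Municipal Certificate not required.
Art. VIII. closes 11:00 PM, after 5:00 PM; handles hazardous materials → exempt from Trade Registration.
Art. IX. vehicles 26 ≤ 30; closes 11:00 PM, at/before midnight → Small Fleet Registration not required.

Retail Registration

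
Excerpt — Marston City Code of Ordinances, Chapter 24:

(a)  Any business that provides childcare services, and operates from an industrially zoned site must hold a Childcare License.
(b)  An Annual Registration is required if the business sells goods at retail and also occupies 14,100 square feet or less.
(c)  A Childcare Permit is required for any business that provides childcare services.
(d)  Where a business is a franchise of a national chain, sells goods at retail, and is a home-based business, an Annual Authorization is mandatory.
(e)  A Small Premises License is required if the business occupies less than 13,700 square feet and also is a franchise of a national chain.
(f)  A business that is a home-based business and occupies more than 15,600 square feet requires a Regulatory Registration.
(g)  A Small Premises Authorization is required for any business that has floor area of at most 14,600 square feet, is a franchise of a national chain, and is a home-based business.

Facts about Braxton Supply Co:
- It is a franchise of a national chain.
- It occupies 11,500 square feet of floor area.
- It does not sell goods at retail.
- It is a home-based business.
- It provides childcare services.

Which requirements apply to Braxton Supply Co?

Childcare Permit, Small Premises Authorization, Small Premises License

(a) provides childcare services; is a home-based business (not: operates from an industrially zoned site) → Childcare License not required.
(b) does not sell goods at retail; floor area 11,500 square feet ≤ 14,100 square feet → Annual Registration not required.
(c) provides childcare services → Childcare Permit required.
(d) is a franchise of a national chain; does not sell goods at retail; is a home-based business → Annual Authorization not required.
(e) floor area 11,500 square feet < 13,700 square feet; is a franchise of a national chain → Small Premises License required.
(f) is a home-based business; floor area 11,500 square feet ≤ 15,600 square feet → Regulatory Registration not required.
(g) floor area 11,500 square feet ≤ 14,600 square feet; is a franchise of a national chain; is a home-based business → Small Premises Authorization required.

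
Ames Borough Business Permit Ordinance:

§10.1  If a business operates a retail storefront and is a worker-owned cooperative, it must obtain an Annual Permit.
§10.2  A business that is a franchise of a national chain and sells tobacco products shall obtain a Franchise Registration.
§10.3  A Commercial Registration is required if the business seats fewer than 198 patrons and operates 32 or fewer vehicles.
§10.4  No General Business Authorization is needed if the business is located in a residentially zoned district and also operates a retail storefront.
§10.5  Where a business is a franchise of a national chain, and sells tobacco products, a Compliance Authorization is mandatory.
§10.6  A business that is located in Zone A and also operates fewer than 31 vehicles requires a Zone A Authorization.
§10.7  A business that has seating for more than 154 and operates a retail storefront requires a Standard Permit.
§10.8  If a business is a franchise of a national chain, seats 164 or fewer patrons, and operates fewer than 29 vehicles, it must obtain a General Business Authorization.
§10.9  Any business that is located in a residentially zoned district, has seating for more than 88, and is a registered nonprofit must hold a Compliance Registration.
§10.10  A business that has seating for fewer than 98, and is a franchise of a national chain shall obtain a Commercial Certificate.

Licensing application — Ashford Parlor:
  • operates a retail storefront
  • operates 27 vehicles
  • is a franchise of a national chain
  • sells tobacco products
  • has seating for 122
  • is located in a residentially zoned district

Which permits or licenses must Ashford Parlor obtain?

§10.1 operates a retail storefront; is a franchise of a national chain (not: is a worker-owned cooperative) → Annual Permit not required.
§10.2 is a franchise of a national chain; sells tobacco products → Franchise Registration required.
§10.3 seating 122 < 198; vehicles 27 ≤ 32 → Commercial Registration required.
§10.4 is located in a residentially zoned district; operates a retail storefront → exempt from General Business Authorization.
§10.5 is a franchise of a national chain; sells tobacco products → Compliance Authorization required.
§10.6 is located in a residentially zoned district (not: is located in Zone A); vehicles 27 < 31 → Zone A Authorization not required.
§10.7 seating 122 ≤ 154; operates a retail storefront → Standard Permit not required.
§10.8 is a franchise of a national chain; seating 122 ≤ 164; vehicles 27 < 29 → General Business Authorization required.
§10.9 is located in a residentially zoned district; seating 122 > 88; is a franchise of a national chain (not: is a registered nonprofit) → Compliance Registration not required.
§10.10 seating 122 ≥ 98; is a franchise of a national chain → Commercial Certificate not required.

Commercial Registration, Compliance Authorization, Franchise Registration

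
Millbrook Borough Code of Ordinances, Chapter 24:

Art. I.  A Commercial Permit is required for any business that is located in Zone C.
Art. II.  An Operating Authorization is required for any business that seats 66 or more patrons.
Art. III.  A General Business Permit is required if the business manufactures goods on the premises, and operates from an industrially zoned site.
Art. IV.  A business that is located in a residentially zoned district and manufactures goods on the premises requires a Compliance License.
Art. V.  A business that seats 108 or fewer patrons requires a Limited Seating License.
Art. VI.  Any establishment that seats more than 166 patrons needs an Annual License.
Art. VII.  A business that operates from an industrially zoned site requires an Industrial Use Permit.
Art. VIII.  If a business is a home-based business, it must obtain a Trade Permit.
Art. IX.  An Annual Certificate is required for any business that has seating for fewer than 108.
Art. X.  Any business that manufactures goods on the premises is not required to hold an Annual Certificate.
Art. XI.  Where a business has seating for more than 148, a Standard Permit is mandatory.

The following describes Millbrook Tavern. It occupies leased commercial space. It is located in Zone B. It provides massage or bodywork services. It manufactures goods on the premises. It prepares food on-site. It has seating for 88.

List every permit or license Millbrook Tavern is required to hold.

Art. I. is located in Zone B (not: is located in Zone C) → Commercial Permit not required.
Art. II. seating 88 ≥ 66 → Operating Authorization required.
Art. III. manufactures goods on the premises; occupies leased commercial space (not: operates from an industrially zoned site) → General Business Permit not required.
Art. IV. is located in Zone B (not: is located in a residentially zoned district); manufactures goods on the premises → Compliance License not required.
Art. V. seating 88 ≤ 108 → Limited Seating License required.
Art. VI. seating 88 ≤ 166 → Annual License not required.
Art. VII. occupies leased commercial space (not: operates from an industrially zoned site) → Industrial Use Permit not required.
Art. VIII. occupies leased commercial space (not: is a home-based business) → Trade Permit not required.
Art. IX. seating 88 < 108 → Annual Certificate required.
Art. X. manufactures goods on the premises → exempt from Annual Certificate.
Art. XI. seating 88 ≤ 148 → Standard Permit not required.

Limited Seating License, Operating Authorization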